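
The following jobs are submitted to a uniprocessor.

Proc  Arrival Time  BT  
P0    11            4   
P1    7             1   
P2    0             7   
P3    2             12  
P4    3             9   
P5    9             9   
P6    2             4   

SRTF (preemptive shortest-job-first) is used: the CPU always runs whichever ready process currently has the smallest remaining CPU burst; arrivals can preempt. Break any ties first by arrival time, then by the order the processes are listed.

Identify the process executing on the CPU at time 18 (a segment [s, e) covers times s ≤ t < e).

P4

Timeline: | P2 0-2 | P6 2-6 | P2 6-7 | P1 7-8 | P2 8-12 | P0 12-16 | P4 16-25 | P5 25-34 | P3 34-46 |
Completion: P0=16  P1=8  P2=12  P3=46  P4=25  P5=34  P6=6
Turnaround (C−A): P0=5  P1=1  P2=12  P3=44  P4=22  P5=25  P6=4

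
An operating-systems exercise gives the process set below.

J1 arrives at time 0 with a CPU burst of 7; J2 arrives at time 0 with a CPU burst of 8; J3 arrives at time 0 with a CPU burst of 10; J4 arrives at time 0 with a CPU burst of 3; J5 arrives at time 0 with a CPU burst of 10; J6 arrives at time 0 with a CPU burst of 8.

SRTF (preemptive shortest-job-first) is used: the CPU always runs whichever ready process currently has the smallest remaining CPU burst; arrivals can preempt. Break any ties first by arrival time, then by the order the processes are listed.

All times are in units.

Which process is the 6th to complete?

Schedule: | J4 0-3 | J1 3-10 | J2 10-18 | J6 18-26 | J3 26-36 | J5 36-46 |
Completion: J1=10  J2=18  J3=36  J4=3  J5=46  J6=26
Turnaround (C−A): J1=10  J2=18  J3=36  J4=3  J5=46  J6=26
Finish order: J4 → J1 → J2 → J6 → J3 → J5

J5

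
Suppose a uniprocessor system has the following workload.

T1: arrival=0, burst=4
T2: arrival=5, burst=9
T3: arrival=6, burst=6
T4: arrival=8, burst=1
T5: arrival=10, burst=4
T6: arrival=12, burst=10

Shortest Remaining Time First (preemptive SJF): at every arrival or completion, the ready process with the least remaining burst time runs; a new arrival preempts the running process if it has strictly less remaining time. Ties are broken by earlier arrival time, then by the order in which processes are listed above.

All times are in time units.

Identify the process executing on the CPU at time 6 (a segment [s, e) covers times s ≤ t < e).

T3

Gantt: | T1 0-4 | idle 4-5 | T2 5-6 | T3 6-8 | T4 8-9 | T3 9-13 | T5 13-17 | T2 17-25 | T6 25-35 |
Completion: T1=4  T2=25  T3=13  T4=9  T5=17  T6=35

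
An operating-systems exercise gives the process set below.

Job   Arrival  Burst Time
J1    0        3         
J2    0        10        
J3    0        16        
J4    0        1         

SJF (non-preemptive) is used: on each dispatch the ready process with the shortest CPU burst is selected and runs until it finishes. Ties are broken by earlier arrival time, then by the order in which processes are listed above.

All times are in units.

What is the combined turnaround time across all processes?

49

Schedule: | J4 0-1 | J1 1-4 | J2 4-14 | J3 14-30 |
Completion: J1=4  J2=14  J3=30  J4=1
Turnaround = completion − arrival: J1=4, J2=14, J3=30, J4=1
Total turnaround = 4 + 14 + 30 + 1 = 49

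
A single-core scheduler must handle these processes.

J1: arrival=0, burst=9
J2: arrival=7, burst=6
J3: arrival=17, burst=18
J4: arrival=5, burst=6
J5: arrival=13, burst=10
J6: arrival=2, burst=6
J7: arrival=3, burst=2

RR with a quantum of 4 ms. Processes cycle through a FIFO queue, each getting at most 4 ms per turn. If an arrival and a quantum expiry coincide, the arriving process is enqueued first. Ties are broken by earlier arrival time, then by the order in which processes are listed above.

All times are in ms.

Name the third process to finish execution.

Timeline: | J1 0-4 | J6 4-8 | J7 8-10 | J1 10-14 | J4 14-18 | J2 18-22 | J6 22-24 | J5 24-28 | J1 28-29 | J3 29-33 | J4 33-35 | J2 35-37 | J5 37-41 | J3 41-45 | J5 45-47 | J3 47-57 |
Completion: J1=29  J2=37  J3=57  J4=35  J5=47  J6=24  J7=10
Finish order: J7 → J6 → J1 → J4 → J2 → J5 → J3

J1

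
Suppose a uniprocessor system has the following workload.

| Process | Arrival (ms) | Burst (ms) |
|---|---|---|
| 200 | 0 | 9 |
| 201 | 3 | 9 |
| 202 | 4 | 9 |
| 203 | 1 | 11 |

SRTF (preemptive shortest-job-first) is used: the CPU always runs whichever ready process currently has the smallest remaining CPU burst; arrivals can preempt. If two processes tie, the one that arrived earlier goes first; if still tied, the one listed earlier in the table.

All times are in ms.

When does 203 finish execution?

38

Gantt: | 200 0-9 | 201 9-18 | 202 18-27 | 203 27-38 |
Completion: 200=9  201=18  202=27  203=38
Turnaround (C−A): 200=9  201=15  202=23  203=37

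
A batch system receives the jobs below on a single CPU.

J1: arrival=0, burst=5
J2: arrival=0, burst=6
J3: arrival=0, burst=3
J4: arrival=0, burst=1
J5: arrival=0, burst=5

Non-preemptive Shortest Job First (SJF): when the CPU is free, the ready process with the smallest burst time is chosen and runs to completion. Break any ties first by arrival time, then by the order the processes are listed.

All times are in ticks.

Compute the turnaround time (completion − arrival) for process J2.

20

Schedule: | J4 0-1 | J3 1-4 | J1 4-9 | J5 9-14 | J2 14-20 |
Completion: J1=9  J2=20  J3=4  J4=1  J5=14
Turnaround(J2) = completion − arrival = 20 − 0 = 20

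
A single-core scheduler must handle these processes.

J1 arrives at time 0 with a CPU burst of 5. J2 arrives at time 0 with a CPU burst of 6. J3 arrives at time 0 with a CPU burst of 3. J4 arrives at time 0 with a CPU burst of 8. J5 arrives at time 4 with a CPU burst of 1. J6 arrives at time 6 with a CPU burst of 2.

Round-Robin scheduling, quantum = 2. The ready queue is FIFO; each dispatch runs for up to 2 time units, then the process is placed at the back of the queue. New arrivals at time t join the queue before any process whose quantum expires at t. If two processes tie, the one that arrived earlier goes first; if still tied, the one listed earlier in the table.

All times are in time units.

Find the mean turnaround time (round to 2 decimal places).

Gantt: | J1 0-2 | J2 2-4 | J3 4-6 | J4 6-8 | J1 8-10 | J5 10-11 | J2 11-13 | J6 13-15 | J3 15-16 | J4 16-18 | J1 18-19 | J2 19-21 | J4 21-25 |
Completion: J1=19  J2=21  J3=16  J4=25  J5=11  J6=15
Turnaround times: J1=19, J2=21, J3=16, J4=25, J5=7, J6=9
Average turnaround = (19+21+16+25+7+9) / 6 = 97/6 = 16.17

16.17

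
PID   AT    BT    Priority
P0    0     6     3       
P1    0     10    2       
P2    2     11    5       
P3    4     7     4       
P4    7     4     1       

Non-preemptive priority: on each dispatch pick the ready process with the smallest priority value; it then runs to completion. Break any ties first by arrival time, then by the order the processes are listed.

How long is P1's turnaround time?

10

Gantt: | P1 0-10 | P4 10-14 | P0 14-20 | P3 20-27 | P2 27-38 |
Completion: P0=20  P1=10  P2=38  P3=27  P4=14
Turnaround (C−A): P0=20  P1=10  P2=36  P3=23  P4=7
Turnaround(P1) = completion − arrival = 10 − 0 = 10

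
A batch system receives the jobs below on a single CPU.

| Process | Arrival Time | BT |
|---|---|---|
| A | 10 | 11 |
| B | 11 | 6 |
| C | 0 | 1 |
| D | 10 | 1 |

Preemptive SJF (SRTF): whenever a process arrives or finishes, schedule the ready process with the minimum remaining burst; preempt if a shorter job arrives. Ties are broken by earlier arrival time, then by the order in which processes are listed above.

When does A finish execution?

Timeline: | C 0-1 | idle 1-10 | D 10-11 | B 11-17 | A 17-28 |
Completion: A=28  B=17  C=1  D=11

28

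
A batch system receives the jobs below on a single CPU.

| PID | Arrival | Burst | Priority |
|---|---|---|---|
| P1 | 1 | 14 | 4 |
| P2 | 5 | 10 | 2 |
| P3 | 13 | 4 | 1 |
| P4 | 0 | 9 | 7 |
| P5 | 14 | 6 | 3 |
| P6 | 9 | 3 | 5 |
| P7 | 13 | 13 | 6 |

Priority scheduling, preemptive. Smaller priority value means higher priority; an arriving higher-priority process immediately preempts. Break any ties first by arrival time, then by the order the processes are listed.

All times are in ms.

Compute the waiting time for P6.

Gantt: | P4 0-1 | P1 1-5 | P2 5-13 | P3 13-17 | P2 17-19 | P5 19-25 | P1 25-35 | P6 35-38 | P7 38-51 | P4 51-59 |
Completion: P1=35  P2=19  P3=17  P4=59  P5=25  P6=38  P7=51
Waiting(P6) = turnaround − burst = 29 − 3 = 26

26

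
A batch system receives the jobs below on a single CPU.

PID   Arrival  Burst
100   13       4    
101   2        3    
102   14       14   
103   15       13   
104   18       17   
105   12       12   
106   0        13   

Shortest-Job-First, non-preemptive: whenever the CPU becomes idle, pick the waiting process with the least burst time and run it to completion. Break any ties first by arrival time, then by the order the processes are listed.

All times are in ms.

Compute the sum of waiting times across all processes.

Timeline: | 106 0-13 | 101 13-16 | 100 16-20 | 105 20-32 | 103 32-45 | 102 45-59 | 104 59-76 |
Completion: 100=20  101=16  102=59  103=45  104=76  105=32  106=13
Turnaround (C−A): 100=7  101=14  102=45  103=30  104=58  105=20  106=13
Waiting = turnaround − burst: 100=3, 101=11, 102=31, 103=17, 104=41, 105=8, 106=0
Total waiting = 3 + 11 + 31 + 17 + 41 + 8 + 0 = 111

111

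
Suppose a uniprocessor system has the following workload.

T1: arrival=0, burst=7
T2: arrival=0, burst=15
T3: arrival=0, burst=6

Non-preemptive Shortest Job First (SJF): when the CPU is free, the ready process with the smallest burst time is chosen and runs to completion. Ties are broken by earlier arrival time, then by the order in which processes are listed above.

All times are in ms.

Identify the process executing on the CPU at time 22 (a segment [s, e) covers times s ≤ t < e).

Schedule: | T3 0-6 | T1 6-13 | T2 13-28 |
Completion: T1=13  T2=28  T3=6
Turnaround (C−A): T1=13  T2=28  T3=6

T2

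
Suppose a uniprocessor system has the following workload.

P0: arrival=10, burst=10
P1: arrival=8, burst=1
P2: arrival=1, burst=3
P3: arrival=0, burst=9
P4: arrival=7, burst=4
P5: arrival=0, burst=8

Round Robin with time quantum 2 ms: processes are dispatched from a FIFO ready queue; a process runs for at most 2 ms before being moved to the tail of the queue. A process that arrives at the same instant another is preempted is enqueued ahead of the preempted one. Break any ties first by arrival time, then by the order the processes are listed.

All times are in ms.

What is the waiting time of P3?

Timeline: | P3 0-2 | P5 2-4 | P2 4-6 | P3 6-8 | P5 8-10 | P2 10-11 | P4 11-13 | P1 13-14 | P3 14-16 | P0 16-18 | P5 18-20 | P4 20-22 | P3 22-24 | P0 24-26 | P5 26-28 | P3 28-29 | P0 29-35 |
Completion: P0=35  P1=14  P2=11  P3=29  P4=22  P5=28
Turnaround (C−A): P0=25  P1=6  P2=10  P3=29  P4=15  P5=28
Waiting(P3) = turnaround − burst = 29 − 9 = 20

20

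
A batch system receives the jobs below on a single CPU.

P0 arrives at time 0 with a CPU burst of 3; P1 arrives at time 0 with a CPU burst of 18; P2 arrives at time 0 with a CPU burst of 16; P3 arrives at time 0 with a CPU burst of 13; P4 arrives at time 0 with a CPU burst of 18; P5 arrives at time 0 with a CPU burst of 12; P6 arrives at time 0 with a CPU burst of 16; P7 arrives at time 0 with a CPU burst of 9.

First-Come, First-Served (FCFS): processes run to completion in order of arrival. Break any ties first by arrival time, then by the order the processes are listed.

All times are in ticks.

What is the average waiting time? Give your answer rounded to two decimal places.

44.38

Gantt: | P0 0-3 | P1 3-21 | P2 21-37 | P3 37-50 | P4 50-68 | P5 68-80 | P6 80-96 | P7 96-105 |
Completion: P0=3  P1=21  P2=37  P3=50  P4=68  P5=80  P6=96  P7=105
Turnaround (C−A): P0=3  P1=21  P2=37  P3=50  P4=68  P5=80  P6=96  P7=105
Waiting times: P0=0, P1=3, P2=21, P3=37, P4=50, P5=68, P6=80, P7=96
Average waiting = (0+3+21+37+50+68+80+96) / 8 = 355/8 = 44.38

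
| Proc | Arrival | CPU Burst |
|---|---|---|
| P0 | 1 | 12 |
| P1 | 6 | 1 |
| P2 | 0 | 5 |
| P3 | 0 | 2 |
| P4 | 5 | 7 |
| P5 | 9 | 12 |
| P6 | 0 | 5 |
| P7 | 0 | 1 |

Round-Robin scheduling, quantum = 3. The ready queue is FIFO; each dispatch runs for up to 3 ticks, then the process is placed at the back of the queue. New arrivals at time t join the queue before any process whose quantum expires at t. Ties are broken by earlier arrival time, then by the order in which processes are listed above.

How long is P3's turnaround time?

Timeline: | P2 0-3 | P3 3-5 | P6 5-8 | P7 8-9 | P0 9-12 | P2 12-14 | P4 14-17 | P1 17-18 | P6 18-20 | P5 20-23 | P0 23-26 | P4 26-29 | P5 29-32 | P0 32-35 | P4 35-36 | P5 36-39 | P0 39-42 | P5 42-45 |
Completion: P0=42  P1=18  P2=14  P3=5  P4=36  P5=45  P6=20  P7=9
Turnaround (C−A): P0=41  P1=12  P2=14  P3=5  P4=31  P5=36  P6=20  P7=9
Turnaround(P3) = completion − arrival = 5 − 0 = 5

5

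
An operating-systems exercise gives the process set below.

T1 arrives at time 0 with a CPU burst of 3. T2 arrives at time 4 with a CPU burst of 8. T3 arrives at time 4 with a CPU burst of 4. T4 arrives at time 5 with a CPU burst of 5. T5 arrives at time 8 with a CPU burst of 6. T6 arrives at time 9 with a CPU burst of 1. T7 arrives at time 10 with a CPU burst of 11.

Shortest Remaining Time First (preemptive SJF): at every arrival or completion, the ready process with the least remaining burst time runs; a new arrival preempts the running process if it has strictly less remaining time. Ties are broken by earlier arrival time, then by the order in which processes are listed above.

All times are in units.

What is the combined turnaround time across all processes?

Schedule: | T1 0-3 | idle 3-4 | T3 4-8 | T4 8-9 | T6 9-10 | T4 10-14 | T5 14-20 | T2 20-28 | T7 28-39 |
Completion: T1=3  T2=28  T3=8  T4=14  T5=20  T6=10  T7=39
Turnaround (C−A): T1=3  T2=24  T3=4  T4=9  T5=12  T6=1  T7=29
Turnaround = completion − arrival: T1=3, T2=24, T3=4, T4=9, T5=12, T6=1, T7=29
Total turnaround = 3 + 24 + 4 + 9 + 12 + 1 + 29 = 82

82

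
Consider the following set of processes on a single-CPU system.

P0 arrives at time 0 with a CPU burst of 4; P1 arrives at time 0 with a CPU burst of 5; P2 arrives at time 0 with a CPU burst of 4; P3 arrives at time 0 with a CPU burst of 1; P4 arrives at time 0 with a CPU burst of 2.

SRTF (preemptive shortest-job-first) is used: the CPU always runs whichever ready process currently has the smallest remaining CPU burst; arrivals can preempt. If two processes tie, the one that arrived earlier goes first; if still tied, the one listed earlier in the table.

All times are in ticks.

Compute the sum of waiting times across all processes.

22

Gantt: | P3 0-1 | P4 1-3 | P0 3-7 | P2 7-11 | P1 11-16 |
Completion: P0=7  P1=16  P2=11  P3=1  P4=3
Waiting = turnaround − burst: P0=3, P1=11, P2=7, P3=0, P4=1
Total waiting = 3 + 11 + 7 + 0 + 1 = 22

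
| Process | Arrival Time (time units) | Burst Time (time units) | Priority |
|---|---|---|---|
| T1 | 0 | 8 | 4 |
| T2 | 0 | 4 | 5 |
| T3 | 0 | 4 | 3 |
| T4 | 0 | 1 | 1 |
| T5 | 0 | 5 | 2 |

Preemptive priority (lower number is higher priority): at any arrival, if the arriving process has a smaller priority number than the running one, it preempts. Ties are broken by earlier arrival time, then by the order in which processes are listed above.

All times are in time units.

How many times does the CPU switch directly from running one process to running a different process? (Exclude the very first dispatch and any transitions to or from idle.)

Gantt: | T4 0-1 | T5 1-6 | T3 6-10 | T1 10-18 | T2 18-22 |
Completion: T1=18  T2=22  T3=10  T4=1  T5=6
Turnaround (C−A): T1=18  T2=22  T3=10  T4=1  T5=6

4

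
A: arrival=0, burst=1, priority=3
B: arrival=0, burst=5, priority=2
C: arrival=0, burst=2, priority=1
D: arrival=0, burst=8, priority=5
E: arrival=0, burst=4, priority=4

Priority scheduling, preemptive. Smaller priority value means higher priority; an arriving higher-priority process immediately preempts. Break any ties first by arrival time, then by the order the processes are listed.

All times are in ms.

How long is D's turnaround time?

Gantt: | C 0-2 | B 2-7 | A 7-8 | E 8-12 | D 12-20 |
Completion: A=8  B=7  C=2  D=20  E=12
Turnaround(D) = completion − arrival = 20 − 0 = 20

20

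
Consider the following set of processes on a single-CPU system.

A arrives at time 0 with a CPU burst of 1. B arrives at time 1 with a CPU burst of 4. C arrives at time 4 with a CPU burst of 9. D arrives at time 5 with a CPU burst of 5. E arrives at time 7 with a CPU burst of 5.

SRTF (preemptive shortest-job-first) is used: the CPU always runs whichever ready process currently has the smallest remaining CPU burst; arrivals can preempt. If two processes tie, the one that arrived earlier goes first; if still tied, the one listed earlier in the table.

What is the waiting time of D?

Schedule: | A 0-1 | B 1-5 | D 5-10 | E 10-15 | C 15-24 |
Completion: A=1  B=5  C=24  D=10  E=15
Turnaround (C−A): A=1  B=4  C=20  D=5  E=8
Waiting(D) = turnaround − burst = 5 − 5 = 0

0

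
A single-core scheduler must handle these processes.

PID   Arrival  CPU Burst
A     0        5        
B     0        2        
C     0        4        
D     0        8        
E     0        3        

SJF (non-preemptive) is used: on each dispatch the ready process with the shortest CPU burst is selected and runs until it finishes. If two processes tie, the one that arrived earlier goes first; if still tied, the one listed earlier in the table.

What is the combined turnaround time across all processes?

Gantt: | B 0-2 | E 2-5 | C 5-9 | A 9-14 | D 14-22 |
Completion: A=14  B=2  C=9  D=22  E=5
Turnaround (C−A): A=14  B=2  C=9  D=22  E=5
Turnaround = completion − arrival: A=14, B=2, C=9, D=22, E=5
Total turnaround = 14 + 2 + 9 + 22 + 5 = 52

52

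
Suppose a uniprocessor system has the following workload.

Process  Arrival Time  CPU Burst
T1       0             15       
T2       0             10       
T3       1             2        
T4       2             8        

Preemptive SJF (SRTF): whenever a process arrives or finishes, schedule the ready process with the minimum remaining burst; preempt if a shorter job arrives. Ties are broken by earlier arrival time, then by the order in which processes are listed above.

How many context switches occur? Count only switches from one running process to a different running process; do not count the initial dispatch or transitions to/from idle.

4

Timeline: | T2 0-1 | T3 1-3 | T4 3-11 | T2 11-20 | T1 20-35 |
Completion: T1=35  T2=20  T3=3  T4=11
Turnaround (C−A): T1=35  T2=20  T3=2  T4=9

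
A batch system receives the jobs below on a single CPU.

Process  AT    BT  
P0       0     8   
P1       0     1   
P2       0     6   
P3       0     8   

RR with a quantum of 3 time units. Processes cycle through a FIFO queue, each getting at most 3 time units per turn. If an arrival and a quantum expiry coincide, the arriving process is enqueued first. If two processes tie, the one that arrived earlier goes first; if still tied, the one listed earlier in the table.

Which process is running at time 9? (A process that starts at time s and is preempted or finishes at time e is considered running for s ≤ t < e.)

Schedule: | P0 0-3 | P1 3-4 | P2 4-7 | P3 7-10 | P0 10-13 | P2 13-16 | P3 16-19 | P0 19-21 | P3 21-23 |
Completion: P0=21  P1=4  P2=16  P3=23
Turnaround (C−A): P0=21  P1=4  P2=16  P3=23

P3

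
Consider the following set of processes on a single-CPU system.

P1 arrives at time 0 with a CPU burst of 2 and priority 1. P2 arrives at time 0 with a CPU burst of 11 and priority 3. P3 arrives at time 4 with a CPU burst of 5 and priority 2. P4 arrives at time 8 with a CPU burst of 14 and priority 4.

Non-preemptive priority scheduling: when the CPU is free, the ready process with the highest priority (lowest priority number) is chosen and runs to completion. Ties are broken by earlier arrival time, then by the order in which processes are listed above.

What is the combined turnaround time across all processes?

Schedule: | P1 0-2 | P2 2-13 | P3 13-18 | P4 18-32 |
Completion: P1=2  P2=13  P3=18  P4=32
Turnaround (C−A): P1=2  P2=13  P3=14  P4=24
Turnaround = completion − arrival: P1=2, P2=13, P3=14, P4=24
Total turnaround = 2 + 13 + 14 + 24 = 53

53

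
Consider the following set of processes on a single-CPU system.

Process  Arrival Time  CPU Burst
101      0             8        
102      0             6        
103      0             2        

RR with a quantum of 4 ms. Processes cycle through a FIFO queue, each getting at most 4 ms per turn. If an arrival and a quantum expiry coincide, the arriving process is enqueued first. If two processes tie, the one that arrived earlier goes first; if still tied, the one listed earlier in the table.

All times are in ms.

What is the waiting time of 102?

10

Schedule: | 101 0-4 | 102 4-8 | 103 8-10 | 101 10-14 | 102 14-16 |
Completion: 101=14  102=16  103=10
Waiting(102) = turnaround − burst = 16 − 6 = 10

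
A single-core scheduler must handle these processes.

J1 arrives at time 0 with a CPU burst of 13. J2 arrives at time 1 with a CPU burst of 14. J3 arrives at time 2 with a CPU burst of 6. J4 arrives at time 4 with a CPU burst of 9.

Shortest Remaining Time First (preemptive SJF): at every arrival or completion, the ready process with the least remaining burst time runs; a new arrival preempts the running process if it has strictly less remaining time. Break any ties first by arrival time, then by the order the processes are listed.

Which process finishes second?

J4

Schedule: | J1 0-2 | J3 2-8 | J4 8-17 | J1 17-28 | J2 28-42 |
Completion: J1=28  J2=42  J3=8  J4=17
Turnaround (C−A): J1=28  J2=41  J3=6  J4=13
Finish order: J3 → J4 → J1 → J2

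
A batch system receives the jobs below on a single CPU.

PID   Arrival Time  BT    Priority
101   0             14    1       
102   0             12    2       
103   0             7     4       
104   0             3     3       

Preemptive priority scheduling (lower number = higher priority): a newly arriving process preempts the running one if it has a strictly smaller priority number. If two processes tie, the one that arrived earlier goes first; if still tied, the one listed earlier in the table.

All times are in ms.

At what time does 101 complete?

14

Schedule: | 101 0-14 | 102 14-26 | 104 26-29 | 103 29-36 |
Completion: 101=14  102=26  103=36  104=29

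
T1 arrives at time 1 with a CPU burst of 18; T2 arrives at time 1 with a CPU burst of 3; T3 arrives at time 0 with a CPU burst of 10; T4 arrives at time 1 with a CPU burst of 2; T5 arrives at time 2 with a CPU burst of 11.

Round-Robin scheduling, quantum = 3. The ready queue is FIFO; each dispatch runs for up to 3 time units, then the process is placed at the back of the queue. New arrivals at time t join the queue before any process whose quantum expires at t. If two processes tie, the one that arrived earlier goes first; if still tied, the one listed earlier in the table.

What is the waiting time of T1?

25

Schedule: | T3 0-3 | T1 3-6 | T2 6-9 | T4 9-11 | T5 11-14 | T3 14-17 | T1 17-20 | T5 20-23 | T3 23-26 | T1 26-29 | T5 29-32 | T3 32-33 | T1 33-36 | T5 36-38 | T1 38-44 |
Completion: T1=44  T2=9  T3=33  T4=11  T5=38
Turnaround (C−A): T1=43  T2=8  T3=33  T4=10  T5=36
Waiting(T1) = turnaround − burst = 43 − 18 = 25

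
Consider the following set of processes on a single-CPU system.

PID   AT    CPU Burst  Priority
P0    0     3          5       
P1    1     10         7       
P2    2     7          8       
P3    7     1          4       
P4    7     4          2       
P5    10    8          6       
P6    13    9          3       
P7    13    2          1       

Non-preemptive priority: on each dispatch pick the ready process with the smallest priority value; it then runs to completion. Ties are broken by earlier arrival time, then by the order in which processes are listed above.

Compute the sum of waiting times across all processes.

91

Timeline: | P0 0-3 | P1 3-13 | P7 13-15 | P4 15-19 | P6 19-28 | P3 28-29 | P5 29-37 | P2 37-44 |
Completion: P0=3  P1=13  P2=44  P3=29  P4=19  P5=37  P6=28  P7=15
Turnaround (C−A): P0=3  P1=12  P2=42  P3=22  P4=12  P5=27  P6=15  P7=2
Waiting = turnaround − burst: P0=0, P1=2, P2=35, P3=21, P4=8, P5=19, P6=6, P7=0
Total waiting = 0 + 2 + 35 + 21 + 8 + 19 + 6 + 0 = 91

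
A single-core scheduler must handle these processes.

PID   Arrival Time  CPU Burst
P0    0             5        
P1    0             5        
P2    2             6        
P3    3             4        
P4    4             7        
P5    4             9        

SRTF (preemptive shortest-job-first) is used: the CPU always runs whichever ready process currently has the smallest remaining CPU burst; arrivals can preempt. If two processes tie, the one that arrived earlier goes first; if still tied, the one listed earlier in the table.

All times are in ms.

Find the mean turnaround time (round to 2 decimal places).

Schedule: | P0 0-5 | P3 5-9 | P1 9-14 | P2 14-20 | P4 20-27 | P5 27-36 |
Completion: P0=5  P1=14  P2=20  P3=9  P4=27  P5=36
Turnaround (C−A): P0=5  P1=14  P2=18  P3=6  P4=23  P5=32
Turnaround times: P0=5, P1=14, P2=18, P3=6, P4=23, P5=32
Average turnaround = (5+14+18+6+23+32) / 6 = 98/6 = 16.33

16.33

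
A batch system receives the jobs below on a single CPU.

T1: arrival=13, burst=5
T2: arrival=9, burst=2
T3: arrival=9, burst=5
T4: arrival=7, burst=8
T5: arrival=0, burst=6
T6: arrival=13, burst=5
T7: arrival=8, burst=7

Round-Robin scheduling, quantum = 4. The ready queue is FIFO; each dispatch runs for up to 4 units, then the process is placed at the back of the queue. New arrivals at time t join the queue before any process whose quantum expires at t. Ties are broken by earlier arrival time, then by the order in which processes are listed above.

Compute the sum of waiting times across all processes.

Timeline: | T5 0-6 | idle 6-7 | T4 7-11 | T7 11-15 | T2 15-17 | T3 17-21 | T4 21-25 | T1 25-29 | T6 29-33 | T7 33-36 | T3 36-37 | T1 37-38 | T6 38-39 |
Completion: T1=38  T2=17  T3=37  T4=25  T5=6  T6=39  T7=36
Waiting = turnaround − burst: T1=20, T2=6, T3=23, T4=10, T5=0, T6=21, T7=21
Total waiting = 20 + 6 + 23 + 10 + 0 + 21 + 21 = 101

101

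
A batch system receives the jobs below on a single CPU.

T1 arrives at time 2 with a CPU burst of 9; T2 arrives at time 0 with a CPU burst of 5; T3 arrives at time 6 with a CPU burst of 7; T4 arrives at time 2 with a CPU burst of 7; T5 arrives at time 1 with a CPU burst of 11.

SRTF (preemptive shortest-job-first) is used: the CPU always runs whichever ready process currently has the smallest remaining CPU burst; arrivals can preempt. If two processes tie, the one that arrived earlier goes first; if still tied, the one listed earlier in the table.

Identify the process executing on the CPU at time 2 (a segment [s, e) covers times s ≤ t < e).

Gantt: | T2 0-5 | T4 5-12 | T3 12-19 | T1 19-28 | T5 28-39 |
Completion: T1=28  T2=5  T3=19  T4=12  T5=39

T2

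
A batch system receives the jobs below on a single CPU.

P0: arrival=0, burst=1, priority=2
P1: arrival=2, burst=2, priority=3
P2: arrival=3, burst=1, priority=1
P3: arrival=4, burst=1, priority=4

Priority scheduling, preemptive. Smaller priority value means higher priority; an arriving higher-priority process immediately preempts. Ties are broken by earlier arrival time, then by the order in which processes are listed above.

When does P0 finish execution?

Gantt: | P0 0-1 | idle 1-2 | P1 2-3 | P2 3-4 | P1 4-5 | P3 5-6 |
Completion: P0=1  P1=5  P2=4  P3=6

1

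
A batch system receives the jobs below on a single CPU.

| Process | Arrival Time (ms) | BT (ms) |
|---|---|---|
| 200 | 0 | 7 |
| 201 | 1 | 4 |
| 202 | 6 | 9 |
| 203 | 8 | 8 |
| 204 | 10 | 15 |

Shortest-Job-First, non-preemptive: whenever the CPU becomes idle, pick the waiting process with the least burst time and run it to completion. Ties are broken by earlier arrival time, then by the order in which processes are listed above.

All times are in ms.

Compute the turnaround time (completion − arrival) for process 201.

Schedule: | 200 0-7 | 201 7-11 | 203 11-19 | 202 19-28 | 204 28-43 |
Completion: 200=7  201=11  202=28  203=19  204=43
Turnaround(201) = completion − arrival = 11 − 1 = 10

10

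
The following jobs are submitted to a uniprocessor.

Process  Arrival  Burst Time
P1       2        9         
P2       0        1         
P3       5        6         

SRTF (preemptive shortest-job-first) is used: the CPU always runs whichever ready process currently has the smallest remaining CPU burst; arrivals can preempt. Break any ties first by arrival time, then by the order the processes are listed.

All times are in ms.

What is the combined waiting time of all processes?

6

Gantt: | P2 0-1 | idle 1-2 | P1 2-11 | P3 11-17 |
Completion: P1=11  P2=1  P3=17
Turnaround (C−A): P1=9  P2=1  P3=12
Waiting = turnaround − burst: P1=0, P2=0, P3=6
Total waiting = 0 + 0 + 6 = 6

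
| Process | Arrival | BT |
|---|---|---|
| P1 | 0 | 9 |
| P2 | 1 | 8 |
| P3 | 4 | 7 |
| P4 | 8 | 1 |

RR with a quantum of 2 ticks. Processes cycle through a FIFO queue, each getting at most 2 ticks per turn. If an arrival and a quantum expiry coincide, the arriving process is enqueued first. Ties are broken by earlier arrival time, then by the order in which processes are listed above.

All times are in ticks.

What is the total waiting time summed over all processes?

Schedule: | P1 0-2 | P2 2-4 | P1 4-6 | P3 6-8 | P2 8-10 | P1 10-12 | P4 12-13 | P3 13-15 | P2 15-17 | P1 17-19 | P3 19-21 | P2 21-23 | P1 23-24 | P3 24-25 |
Completion: P1=24  P2=23  P3=25  P4=13
Turnaround (C−A): P1=24  P2=22  P3=21  P4=5
Waiting = turnaround − burst: P1=15, P2=14, P3=14, P4=4
Total waiting = 15 + 14 + 14 + 4 = 47

47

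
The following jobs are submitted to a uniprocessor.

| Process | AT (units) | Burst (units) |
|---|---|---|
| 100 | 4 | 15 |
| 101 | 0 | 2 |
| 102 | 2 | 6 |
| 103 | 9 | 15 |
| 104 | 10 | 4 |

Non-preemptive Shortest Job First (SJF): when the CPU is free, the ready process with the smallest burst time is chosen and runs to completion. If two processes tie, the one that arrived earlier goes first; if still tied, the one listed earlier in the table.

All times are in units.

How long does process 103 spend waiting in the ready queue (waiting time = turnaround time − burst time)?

Gantt: | 101 0-2 | 102 2-8 | 100 8-23 | 104 23-27 | 103 27-42 |
Completion: 100=23  101=2  102=8  103=42  104=27
Turnaround (C−A): 100=19  101=2  102=6  103=33  104=17
Waiting(103) = turnaround − burst = 33 − 15 = 18

18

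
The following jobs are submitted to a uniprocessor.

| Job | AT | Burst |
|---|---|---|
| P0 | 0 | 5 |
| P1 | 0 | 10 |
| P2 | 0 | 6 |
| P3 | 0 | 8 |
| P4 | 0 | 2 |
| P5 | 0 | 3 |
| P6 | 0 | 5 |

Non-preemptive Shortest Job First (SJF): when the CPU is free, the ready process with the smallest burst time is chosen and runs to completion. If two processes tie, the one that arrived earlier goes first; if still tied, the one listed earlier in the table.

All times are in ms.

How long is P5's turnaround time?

5

Gantt: | P4 0-2 | P5 2-5 | P0 5-10 | P6 10-15 | P2 15-21 | P3 21-29 | P1 29-39 |
Completion: P0=10  P1=39  P2=21  P3=29  P4=2  P5=5  P6=15
Turnaround (C−A): P0=10  P1=39  P2=21  P3=29  P4=2  P5=5  P6=15
Turnaround(P5) = completion − arrival = 5 − 0 = 5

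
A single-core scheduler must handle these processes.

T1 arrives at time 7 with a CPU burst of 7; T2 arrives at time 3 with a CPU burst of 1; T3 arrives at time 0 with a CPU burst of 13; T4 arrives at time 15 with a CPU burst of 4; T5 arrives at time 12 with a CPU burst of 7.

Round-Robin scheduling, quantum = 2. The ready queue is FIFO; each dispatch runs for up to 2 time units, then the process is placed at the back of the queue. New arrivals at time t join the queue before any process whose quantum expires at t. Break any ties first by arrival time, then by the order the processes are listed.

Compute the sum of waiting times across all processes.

51

Timeline: | T3 0-4 | T2 4-5 | T3 5-7 | T1 7-9 | T3 9-11 | T1 11-13 | T3 13-15 | T5 15-17 | T1 17-19 | T4 19-21 | T3 21-23 | T5 23-25 | T1 25-26 | T4 26-28 | T3 28-29 | T5 29-32 |
Completion: T1=26  T2=5  T3=29  T4=28  T5=32
Turnaround (C−A): T1=19  T2=2  T3=29  T4=13  T5=20
Waiting = turnaround − burst: T1=12, T2=1, T3=16, T4=9, T5=13
Total waiting = 12 + 1 + 16 + 9 + 13 = 51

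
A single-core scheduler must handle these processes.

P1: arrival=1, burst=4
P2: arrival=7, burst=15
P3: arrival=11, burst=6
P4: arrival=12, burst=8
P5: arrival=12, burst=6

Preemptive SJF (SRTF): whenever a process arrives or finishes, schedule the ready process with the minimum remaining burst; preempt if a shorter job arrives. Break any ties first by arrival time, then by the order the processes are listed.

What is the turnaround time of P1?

Timeline: | idle 0-1 | P1 1-5 | idle 5-7 | P2 7-11 | P3 11-17 | P5 17-23 | P4 23-31 | P2 31-42 |
Completion: P1=5  P2=42  P3=17  P4=31  P5=23
Turnaround(P1) = completion − arrival = 5 − 1 = 4

4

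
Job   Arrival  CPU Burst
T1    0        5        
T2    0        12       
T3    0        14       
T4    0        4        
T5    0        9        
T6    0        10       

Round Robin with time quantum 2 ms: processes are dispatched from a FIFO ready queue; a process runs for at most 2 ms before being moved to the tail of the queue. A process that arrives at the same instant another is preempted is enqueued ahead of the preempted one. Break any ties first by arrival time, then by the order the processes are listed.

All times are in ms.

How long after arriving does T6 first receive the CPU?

Gantt: | T1 0-2 | T2 2-4 | T3 4-6 | T4 6-8 | T5 8-10 | T6 10-12 | T1 12-14 | T2 14-16 | T3 16-18 | T4 18-20 | T5 20-22 | T6 22-24 | T1 24-25 | T2 25-27 | T3 27-29 | T5 29-31 | T6 31-33 | T2 33-35 | T3 35-37 | T5 37-39 | T6 39-41 | T2 41-43 | T3 43-45 | T5 45-46 | T6 46-48 | T2 48-50 | T3 50-54 |
Completion: T1=25  T2=50  T3=54  T4=20  T5=46  T6=48
Response(T6) = first start − arrival = 10 − 0 = 10

10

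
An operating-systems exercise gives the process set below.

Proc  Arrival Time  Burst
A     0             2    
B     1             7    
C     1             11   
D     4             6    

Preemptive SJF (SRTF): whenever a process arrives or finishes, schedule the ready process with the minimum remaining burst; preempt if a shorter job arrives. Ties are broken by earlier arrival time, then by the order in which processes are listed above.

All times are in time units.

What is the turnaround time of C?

25

Schedule: | A 0-2 | B 2-9 | D 9-15 | C 15-26 |
Completion: A=2  B=9  C=26  D=15
Turnaround (C−A): A=2  B=8  C=25  D=11
Turnaround(C) = completion − arrival = 26 − 1 = 25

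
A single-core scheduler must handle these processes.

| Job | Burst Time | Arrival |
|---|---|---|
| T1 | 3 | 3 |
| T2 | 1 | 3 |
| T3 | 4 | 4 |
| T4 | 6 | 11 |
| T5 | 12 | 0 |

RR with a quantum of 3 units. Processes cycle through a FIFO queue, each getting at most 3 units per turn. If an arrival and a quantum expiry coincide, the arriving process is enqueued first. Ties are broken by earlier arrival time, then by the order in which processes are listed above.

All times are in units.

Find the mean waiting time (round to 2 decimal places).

Gantt: | T5 0-3 | T1 3-6 | T2 6-7 | T5 7-10 | T3 10-13 | T5 13-16 | T4 16-19 | T3 19-20 | T5 20-23 | T4 23-26 |
Completion: T1=6  T2=7  T3=20  T4=26  T5=23
Turnaround (C−A): T1=3  T2=4  T3=16  T4=15  T5=23
Waiting times: T1=0, T2=3, T3=12, T4=9, T5=11
Average waiting = (0+3+12+9+11) / 5 = 35/5 = 7.00

7.00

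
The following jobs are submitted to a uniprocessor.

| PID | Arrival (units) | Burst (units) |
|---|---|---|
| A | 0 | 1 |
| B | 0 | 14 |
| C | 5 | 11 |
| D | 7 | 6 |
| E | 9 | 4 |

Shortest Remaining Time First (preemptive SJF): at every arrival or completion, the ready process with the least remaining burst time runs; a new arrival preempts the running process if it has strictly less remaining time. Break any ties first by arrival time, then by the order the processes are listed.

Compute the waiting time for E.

Timeline: | A 0-1 | B 1-7 | D 7-13 | E 13-17 | B 17-25 | C 25-36 |
Completion: A=1  B=25  C=36  D=13  E=17
Turnaround (C−A): A=1  B=25  C=31  D=6  E=8
Waiting(E) = turnaround − burst = 8 − 4 = 4

4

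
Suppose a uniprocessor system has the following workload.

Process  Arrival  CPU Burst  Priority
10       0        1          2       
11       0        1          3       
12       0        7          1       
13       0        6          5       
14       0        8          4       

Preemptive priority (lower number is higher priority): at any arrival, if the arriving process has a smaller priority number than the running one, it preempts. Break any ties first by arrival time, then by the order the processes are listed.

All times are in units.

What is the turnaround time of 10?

8

Gantt: | 12 0-7 | 10 7-8 | 11 8-9 | 14 9-17 | 13 17-23 |
Completion: 10=8  11=9  12=7  13=23  14=17
Turnaround(10) = completion − arrival = 8 − 0 = 8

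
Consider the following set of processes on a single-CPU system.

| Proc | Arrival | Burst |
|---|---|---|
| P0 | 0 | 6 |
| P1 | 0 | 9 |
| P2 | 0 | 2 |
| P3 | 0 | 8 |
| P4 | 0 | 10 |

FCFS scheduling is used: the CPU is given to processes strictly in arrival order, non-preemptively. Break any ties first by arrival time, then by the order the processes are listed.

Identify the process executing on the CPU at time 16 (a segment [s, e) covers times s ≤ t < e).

P2

Schedule: | P0 0-6 | P1 6-15 | P2 15-17 | P3 17-25 | P4 25-35 |
Completion: P0=6  P1=15  P2=17  P3=25  P4=35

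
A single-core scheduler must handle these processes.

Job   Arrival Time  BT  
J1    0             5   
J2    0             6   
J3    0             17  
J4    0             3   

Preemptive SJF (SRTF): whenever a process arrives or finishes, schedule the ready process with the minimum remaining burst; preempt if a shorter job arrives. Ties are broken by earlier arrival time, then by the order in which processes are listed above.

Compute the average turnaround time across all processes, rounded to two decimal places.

14.00

Timeline: | J4 0-3 | J1 3-8 | J2 8-14 | J3 14-31 |
Completion: J1=8  J2=14  J3=31  J4=3
Turnaround times: J1=8, J2=14, J3=31, J4=3
Average turnaround = (8+14+31+3) / 4 = 56/4 = 14.00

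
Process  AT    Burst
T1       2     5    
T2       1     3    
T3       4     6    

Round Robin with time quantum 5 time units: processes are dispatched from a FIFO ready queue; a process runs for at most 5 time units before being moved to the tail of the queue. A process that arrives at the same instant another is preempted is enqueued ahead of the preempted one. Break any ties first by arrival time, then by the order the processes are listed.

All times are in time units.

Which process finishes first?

T2

Gantt: | idle 0-1 | T2 1-4 | T1 4-9 | T3 9-15 |
Completion: T1=9  T2=4  T3=15
Turnaround (C−A): T1=7  T2=3  T3=11
Finish order: T2 → T1 → T3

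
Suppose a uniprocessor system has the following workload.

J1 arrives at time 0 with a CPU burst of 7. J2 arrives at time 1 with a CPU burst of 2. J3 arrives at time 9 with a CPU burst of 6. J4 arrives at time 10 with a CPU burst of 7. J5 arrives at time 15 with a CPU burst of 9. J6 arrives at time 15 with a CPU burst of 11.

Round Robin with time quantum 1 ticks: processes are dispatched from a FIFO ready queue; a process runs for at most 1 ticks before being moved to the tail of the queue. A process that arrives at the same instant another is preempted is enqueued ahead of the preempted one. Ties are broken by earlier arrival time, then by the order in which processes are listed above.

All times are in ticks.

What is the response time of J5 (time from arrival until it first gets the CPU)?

Schedule: | J1 0-1 | J2 1-2 | J1 2-3 | J2 3-4 | J1 4-9 | J3 9-10 | J4 10-11 | J3 11-12 | J4 12-13 | J3 13-14 | J4 14-15 | J3 15-16 | J5 16-17 | J6 17-18 | J4 18-19 | J3 19-20 | J5 20-21 | J6 21-22 | J4 22-23 | J3 23-24 | J5 24-25 | J6 25-26 | J4 26-27 | J5 27-28 | J6 28-29 | J4 29-30 | J5 30-31 | J6 31-32 | J5 32-33 | J6 33-34 | J5 34-35 | J6 35-36 | J5 36-37 | J6 37-38 | J5 38-39 | J6 39-42 |
Completion: J1=9  J2=4  J3=24  J4=30  J5=39  J6=42
Turnaround (C−A): J1=9  J2=3  J3=15  J4=20  J5=24  J6=27
Response(J5) = first start − arrival = 16 − 15 = 1

1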